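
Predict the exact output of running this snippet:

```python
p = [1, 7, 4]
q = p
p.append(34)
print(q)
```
[1, 7, 4, 34]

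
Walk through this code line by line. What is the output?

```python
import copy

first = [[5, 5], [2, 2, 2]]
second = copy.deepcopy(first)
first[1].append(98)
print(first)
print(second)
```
[[5, 5], [2, 2, 2, 98]]
[[5, 5], [2, 2, 2]]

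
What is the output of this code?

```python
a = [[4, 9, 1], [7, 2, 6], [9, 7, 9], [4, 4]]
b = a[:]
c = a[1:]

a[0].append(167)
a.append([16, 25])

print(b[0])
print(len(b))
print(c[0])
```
[4, 9, 1, 167]
4
[7, 2, 6]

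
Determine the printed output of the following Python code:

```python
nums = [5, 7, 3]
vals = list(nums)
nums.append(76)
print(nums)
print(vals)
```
[5, 7, 3, 76]
[5, 7, 3]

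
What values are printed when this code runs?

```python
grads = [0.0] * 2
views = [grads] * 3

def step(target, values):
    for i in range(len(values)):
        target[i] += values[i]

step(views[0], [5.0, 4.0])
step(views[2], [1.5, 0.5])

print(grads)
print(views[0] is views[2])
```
[6.5, 4.5]
True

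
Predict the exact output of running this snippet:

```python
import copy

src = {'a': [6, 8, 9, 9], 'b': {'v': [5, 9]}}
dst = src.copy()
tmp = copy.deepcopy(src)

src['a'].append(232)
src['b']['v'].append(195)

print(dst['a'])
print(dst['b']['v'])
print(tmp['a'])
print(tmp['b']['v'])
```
[6, 8, 9, 9, 232]
[5, 9, 195]
[6, 8, 9, 9]
[5, 9]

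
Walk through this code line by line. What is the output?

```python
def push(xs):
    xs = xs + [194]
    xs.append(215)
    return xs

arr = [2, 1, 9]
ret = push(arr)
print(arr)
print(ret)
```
[2, 1, 9]
[2, 1, 9, 194, 215]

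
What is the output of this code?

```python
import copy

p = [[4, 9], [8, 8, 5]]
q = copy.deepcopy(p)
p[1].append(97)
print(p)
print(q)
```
[[4, 9], [8, 8, 5, 97]]
[[4, 9], [8, 8, 5]]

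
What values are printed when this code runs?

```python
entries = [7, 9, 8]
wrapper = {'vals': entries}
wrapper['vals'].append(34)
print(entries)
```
[7, 9, 8, 34]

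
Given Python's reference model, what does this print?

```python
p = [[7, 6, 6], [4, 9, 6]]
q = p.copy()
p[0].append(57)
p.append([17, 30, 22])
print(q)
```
[[7, 6, 6, 57], [4, 9, 6]]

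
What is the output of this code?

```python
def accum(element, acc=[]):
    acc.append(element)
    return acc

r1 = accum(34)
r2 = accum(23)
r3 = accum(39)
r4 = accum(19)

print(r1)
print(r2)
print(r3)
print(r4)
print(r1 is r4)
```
[34, 23, 39, 19]
[34, 23, 39, 19]
[34, 23, 39, 19]
[34, 23, 39, 19]
True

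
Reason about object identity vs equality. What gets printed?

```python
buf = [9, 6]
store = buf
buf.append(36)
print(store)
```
[9, 6, 36]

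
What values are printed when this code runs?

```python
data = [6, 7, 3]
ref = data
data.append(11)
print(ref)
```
[6, 7, 3, 11]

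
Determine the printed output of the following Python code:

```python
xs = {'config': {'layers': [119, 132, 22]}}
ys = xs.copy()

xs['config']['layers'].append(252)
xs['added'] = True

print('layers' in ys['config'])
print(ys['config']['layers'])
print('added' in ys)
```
True
[119, 132, 22, 252]
False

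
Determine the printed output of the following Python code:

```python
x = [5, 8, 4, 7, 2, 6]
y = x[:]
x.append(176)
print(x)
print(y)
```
[5, 8, 4, 7, 2, 6, 176]
[5, 8, 4, 7, 2, 6]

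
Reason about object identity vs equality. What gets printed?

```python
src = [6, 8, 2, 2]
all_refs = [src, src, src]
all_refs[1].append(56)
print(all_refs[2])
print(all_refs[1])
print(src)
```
[6, 8, 2, 2, 56]
[6, 8, 2, 2, 56]
[6, 8, 2, 2, 56]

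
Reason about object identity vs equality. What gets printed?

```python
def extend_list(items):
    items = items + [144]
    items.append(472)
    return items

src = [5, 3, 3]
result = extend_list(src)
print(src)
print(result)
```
[5, 3, 3]
[5, 3, 3, 144, 472]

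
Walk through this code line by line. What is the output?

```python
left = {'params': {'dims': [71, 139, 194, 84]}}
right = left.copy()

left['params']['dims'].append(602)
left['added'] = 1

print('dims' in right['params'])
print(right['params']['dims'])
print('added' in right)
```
True
[71, 139, 194, 84, 602]
False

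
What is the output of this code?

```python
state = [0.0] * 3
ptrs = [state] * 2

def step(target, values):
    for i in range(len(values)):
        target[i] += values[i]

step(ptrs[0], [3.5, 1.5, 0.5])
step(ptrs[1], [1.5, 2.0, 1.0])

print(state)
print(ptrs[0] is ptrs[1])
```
[5.0, 3.5, 1.5]
True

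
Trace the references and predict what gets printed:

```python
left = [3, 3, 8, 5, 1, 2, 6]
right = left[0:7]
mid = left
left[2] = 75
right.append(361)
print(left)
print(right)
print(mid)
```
[3, 3, 75, 5, 1, 2, 6]
[3, 3, 8, 5, 1, 2, 6, 361]
[3, 3, 75, 5, 1, 2, 6]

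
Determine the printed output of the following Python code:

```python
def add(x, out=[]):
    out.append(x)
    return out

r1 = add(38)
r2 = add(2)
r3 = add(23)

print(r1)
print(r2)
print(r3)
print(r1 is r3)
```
[38, 2, 23]
[38, 2, 23]
[38, 2, 23]
True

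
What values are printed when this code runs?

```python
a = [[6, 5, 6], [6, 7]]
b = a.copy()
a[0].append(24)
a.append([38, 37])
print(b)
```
[[6, 5, 6, 24], [6, 7]]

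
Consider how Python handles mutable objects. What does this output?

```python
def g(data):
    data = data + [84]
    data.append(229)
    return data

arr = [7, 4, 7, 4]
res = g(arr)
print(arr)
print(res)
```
[7, 4, 7, 4]
[7, 4, 7, 4, 84, 229]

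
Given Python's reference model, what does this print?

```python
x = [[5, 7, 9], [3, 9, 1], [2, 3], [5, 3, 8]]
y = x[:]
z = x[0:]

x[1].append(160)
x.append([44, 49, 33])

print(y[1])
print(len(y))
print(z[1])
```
[3, 9, 1, 160]
4
[3, 9, 1, 160]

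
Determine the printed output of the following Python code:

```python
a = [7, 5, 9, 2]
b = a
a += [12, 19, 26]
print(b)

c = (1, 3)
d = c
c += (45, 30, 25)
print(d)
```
[7, 5, 9, 2, 12, 19, 26]
(1, 3)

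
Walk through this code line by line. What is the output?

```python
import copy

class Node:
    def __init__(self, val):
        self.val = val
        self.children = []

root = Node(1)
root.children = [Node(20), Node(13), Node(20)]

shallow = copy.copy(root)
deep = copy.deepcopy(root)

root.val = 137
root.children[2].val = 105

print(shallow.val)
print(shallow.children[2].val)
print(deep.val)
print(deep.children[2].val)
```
1
105
1
20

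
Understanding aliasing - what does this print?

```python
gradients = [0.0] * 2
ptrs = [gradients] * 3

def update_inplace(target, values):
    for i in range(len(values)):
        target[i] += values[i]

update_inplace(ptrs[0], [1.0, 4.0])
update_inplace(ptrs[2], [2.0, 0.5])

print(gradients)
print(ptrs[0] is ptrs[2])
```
[3.0, 4.5]
True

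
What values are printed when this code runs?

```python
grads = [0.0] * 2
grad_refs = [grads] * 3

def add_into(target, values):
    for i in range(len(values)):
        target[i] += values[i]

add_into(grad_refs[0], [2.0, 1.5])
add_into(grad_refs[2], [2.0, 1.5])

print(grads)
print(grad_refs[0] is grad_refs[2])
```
[4.0, 3.0]
True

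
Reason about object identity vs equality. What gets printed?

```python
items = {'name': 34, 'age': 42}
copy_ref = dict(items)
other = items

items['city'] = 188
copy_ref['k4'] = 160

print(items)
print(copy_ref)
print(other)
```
{'name': 34, 'age': 42, 'city': 188}
{'name': 34, 'age': 42, 'k4': 160}
{'name': 34, 'age': 42, 'city': 188}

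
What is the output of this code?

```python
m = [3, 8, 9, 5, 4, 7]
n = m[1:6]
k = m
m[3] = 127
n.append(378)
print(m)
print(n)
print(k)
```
[3, 8, 9, 127, 4, 7]
[8, 9, 5, 4, 7, 378]
[3, 8, 9, 127, 4, 7]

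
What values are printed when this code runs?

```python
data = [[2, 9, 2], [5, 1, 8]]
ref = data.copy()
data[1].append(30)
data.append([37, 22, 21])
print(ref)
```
[[2, 9, 2], [5, 1, 8, 30]]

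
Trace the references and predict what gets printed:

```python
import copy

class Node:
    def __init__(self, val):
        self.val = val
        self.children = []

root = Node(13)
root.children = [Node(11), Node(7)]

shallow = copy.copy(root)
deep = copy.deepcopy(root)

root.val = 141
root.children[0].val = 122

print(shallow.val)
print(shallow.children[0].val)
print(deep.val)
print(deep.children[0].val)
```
13
122
13
11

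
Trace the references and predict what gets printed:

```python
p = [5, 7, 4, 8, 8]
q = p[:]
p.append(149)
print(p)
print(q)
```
[5, 7, 4, 8, 8, 149]
[5, 7, 4, 8, 8]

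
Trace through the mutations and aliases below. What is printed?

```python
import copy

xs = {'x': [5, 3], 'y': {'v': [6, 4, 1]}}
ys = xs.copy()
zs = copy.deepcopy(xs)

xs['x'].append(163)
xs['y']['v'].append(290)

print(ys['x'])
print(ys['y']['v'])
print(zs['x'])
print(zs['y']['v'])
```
[5, 3, 163]
[6, 4, 1, 290]
[5, 3]
[6, 4, 1]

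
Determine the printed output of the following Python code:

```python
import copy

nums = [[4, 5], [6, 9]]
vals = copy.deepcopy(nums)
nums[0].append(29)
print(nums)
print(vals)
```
[[4, 5, 29], [6, 9]]
[[4, 5], [6, 9]]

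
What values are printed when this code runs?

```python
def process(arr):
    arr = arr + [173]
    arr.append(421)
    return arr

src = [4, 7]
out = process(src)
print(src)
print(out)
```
[4, 7]
[4, 7, 173, 421]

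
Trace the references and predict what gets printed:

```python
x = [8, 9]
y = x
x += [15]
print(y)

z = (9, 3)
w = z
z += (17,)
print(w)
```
[8, 9, 15]
(9, 3)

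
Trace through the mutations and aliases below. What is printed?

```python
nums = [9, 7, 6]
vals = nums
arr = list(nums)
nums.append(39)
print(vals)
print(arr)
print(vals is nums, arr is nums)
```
[9, 7, 6, 39]
[9, 7, 6]
True False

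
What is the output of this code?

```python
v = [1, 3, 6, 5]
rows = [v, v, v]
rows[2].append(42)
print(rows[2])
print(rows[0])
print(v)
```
[1, 3, 6, 5, 42]
[1, 3, 6, 5, 42]
[1, 3, 6, 5, 42]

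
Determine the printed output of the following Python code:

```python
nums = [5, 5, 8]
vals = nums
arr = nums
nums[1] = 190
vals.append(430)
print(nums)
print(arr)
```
[5, 190, 8, 430]
[5, 190, 8, 430]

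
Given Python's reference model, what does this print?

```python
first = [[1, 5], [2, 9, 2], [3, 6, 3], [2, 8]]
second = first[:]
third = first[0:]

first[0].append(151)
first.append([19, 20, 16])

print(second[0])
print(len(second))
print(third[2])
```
[1, 5, 151]
4
[3, 6, 3]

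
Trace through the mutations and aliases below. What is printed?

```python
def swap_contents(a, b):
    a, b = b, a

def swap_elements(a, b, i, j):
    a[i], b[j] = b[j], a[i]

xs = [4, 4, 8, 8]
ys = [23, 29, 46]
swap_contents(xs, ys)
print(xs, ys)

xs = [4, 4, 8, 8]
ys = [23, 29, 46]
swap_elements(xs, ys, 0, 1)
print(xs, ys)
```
[4, 4, 8, 8] [23, 29, 46]
[29, 4, 8, 8] [23, 4, 46]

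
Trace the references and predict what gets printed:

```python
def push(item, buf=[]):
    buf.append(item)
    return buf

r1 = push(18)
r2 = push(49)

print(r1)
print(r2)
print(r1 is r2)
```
[18, 49]
[18, 49]
True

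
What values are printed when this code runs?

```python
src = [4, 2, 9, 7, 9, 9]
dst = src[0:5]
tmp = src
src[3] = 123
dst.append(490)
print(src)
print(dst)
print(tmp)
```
[4, 2, 9, 123, 9, 9]
[4, 2, 9, 7, 9, 490]
[4, 2, 9, 123, 9, 9]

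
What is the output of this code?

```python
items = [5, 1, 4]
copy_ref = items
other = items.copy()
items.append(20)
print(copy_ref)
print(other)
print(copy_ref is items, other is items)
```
[5, 1, 4, 20]
[5, 1, 4]
True False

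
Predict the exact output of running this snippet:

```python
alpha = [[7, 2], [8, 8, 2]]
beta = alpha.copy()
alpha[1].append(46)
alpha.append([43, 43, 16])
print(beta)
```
[[7, 2], [8, 8, 2, 46]]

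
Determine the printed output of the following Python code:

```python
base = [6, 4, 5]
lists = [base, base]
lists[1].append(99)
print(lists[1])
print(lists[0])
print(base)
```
[6, 4, 5, 99]
[6, 4, 5, 99]
[6, 4, 5, 99]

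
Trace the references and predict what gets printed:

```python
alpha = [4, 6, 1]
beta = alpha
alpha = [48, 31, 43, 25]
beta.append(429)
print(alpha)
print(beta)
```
[48, 31, 43, 25]
[4, 6, 1, 429]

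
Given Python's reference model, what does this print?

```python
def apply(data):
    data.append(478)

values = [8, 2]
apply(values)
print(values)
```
[8, 2, 478]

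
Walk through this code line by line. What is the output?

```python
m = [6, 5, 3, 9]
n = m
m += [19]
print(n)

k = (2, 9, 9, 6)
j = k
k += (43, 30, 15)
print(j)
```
[6, 5, 3, 9, 19]
(2, 9, 9, 6)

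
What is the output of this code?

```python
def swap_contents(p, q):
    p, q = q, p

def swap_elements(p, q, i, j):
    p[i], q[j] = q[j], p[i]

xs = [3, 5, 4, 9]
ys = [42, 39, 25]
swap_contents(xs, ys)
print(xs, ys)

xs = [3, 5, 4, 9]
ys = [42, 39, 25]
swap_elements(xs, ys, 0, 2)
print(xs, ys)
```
[3, 5, 4, 9] [42, 39, 25]
[25, 5, 4, 9] [42, 39, 3]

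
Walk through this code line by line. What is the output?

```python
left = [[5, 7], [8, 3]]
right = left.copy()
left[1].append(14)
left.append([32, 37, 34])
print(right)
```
[[5, 7], [8, 3, 14]]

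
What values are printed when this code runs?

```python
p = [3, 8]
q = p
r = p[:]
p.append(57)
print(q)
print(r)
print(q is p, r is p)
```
[3, 8, 57]
[3, 8]
True False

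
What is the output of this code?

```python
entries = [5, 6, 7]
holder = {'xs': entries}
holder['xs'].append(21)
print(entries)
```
[5, 6, 7, 21]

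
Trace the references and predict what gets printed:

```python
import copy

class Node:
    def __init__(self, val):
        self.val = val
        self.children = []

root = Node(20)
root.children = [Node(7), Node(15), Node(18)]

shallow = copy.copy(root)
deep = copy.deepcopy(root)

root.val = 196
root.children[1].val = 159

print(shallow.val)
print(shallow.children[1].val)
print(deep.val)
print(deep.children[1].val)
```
20
159
20
15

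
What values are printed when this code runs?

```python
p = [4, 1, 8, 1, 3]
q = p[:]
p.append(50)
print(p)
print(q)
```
[4, 1, 8, 1, 3, 50]
[4, 1, 8, 1, 3]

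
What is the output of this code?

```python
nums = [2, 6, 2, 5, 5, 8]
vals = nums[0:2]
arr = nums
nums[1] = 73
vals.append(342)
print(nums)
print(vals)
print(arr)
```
[2, 73, 2, 5, 5, 8]
[2, 6, 342]
[2, 73, 2, 5, 5, 8]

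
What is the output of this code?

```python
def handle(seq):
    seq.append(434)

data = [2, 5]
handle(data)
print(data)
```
[2, 5, 434]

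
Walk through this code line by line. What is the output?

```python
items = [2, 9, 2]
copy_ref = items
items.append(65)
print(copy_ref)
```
[2, 9, 2, 65]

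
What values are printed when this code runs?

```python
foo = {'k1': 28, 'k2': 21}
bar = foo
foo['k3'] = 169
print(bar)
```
{'k1': 28, 'k2': 21, 'k3': 169}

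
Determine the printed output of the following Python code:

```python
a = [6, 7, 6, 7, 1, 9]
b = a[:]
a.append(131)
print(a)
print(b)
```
[6, 7, 6, 7, 1, 9, 131]
[6, 7, 6, 7, 1, 9]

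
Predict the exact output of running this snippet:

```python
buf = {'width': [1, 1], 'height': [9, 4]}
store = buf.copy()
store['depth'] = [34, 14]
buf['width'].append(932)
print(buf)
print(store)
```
{'width': [1, 1, 932], 'height': [9, 4]}
{'width': [1, 1, 932], 'height': [9, 4], 'depth': [34, 14]}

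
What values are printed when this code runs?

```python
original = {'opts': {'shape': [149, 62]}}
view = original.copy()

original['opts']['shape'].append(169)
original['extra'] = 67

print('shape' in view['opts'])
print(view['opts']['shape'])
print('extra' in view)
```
True
[149, 62, 169]
False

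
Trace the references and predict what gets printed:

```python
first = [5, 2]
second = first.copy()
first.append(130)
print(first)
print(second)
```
[5, 2, 130]
[5, 2]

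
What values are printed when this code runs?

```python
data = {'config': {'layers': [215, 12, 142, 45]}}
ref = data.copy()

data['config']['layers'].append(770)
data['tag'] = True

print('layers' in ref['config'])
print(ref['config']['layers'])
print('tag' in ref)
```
True
[215, 12, 142, 45, 770]
False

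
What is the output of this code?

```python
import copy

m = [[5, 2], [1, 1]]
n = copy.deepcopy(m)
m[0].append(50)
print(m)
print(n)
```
[[5, 2, 50], [1, 1]]
[[5, 2], [1, 1]]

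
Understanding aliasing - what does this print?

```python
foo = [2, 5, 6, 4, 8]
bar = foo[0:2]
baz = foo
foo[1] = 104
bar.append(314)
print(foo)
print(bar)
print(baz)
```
[2, 104, 6, 4, 8]
[2, 5, 314]
[2, 104, 6, 4, 8]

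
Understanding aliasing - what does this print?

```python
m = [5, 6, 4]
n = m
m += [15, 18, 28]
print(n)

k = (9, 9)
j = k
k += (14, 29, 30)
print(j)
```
[5, 6, 4, 15, 18, 28]
(9, 9)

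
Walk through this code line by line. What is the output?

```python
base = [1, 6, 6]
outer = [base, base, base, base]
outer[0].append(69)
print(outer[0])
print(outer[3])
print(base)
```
[1, 6, 6, 69]
[1, 6, 6, 69]
[1, 6, 6, 69]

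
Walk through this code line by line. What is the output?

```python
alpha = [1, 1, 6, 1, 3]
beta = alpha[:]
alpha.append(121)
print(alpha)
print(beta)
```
[1, 1, 6, 1, 3, 121]
[1, 1, 6, 1, 3]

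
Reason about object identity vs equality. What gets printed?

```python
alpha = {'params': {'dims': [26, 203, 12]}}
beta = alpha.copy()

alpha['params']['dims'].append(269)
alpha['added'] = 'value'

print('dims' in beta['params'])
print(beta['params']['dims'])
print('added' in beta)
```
True
[26, 203, 12, 269]
False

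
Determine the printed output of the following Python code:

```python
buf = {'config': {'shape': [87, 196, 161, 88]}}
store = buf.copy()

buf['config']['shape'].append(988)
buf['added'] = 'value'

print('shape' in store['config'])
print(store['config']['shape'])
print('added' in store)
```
True
[87, 196, 161, 88, 988]
False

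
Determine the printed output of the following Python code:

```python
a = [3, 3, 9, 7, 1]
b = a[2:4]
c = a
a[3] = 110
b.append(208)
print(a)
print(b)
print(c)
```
[3, 3, 9, 110, 1]
[9, 7, 208]
[3, 3, 9, 110, 1]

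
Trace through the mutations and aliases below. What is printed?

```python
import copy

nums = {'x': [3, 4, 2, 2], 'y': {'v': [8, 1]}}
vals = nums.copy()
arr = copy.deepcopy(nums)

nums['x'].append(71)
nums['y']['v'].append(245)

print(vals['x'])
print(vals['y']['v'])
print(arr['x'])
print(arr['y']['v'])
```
[3, 4, 2, 2, 71]
[8, 1, 245]
[3, 4, 2, 2]
[8, 1]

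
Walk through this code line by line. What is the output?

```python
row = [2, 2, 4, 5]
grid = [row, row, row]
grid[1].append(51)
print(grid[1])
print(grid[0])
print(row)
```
[2, 2, 4, 5, 51]
[2, 2, 4, 5, 51]
[2, 2, 4, 5, 51]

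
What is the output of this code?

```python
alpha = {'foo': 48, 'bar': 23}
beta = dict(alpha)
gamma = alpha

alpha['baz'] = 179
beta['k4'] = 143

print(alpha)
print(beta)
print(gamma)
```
{'foo': 48, 'bar': 23, 'baz': 179}
{'foo': 48, 'bar': 23, 'k4': 143}
{'foo': 48, 'bar': 23, 'baz': 179}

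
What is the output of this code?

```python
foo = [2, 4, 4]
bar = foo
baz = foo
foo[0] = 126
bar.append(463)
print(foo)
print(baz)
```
[126, 4, 4, 463]
[126, 4, 4, 463]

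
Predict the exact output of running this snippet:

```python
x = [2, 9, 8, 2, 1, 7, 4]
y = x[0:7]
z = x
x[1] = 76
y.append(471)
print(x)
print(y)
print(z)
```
[2, 76, 8, 2, 1, 7, 4]
[2, 9, 8, 2, 1, 7, 4, 471]
[2, 76, 8, 2, 1, 7, 4]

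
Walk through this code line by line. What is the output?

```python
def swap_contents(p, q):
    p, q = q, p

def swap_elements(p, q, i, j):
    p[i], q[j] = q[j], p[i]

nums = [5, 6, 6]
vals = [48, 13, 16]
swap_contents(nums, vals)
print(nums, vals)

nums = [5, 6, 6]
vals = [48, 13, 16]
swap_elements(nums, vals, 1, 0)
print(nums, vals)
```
[5, 6, 6] [48, 13, 16]
[5, 48, 6] [6, 13, 16]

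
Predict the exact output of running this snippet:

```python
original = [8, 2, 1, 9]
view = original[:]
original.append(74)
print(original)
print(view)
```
[8, 2, 1, 9, 74]
[8, 2, 1, 9]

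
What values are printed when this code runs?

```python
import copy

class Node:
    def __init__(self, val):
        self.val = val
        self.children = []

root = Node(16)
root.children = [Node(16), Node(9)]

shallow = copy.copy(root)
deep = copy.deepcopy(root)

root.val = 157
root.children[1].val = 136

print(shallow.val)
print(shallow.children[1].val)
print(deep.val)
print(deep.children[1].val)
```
16
136
16
9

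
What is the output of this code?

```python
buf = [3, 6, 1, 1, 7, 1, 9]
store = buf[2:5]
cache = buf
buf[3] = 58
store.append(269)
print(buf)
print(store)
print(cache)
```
[3, 6, 1, 58, 7, 1, 9]
[1, 1, 7, 269]
[3, 6, 1, 58, 7, 1, 9]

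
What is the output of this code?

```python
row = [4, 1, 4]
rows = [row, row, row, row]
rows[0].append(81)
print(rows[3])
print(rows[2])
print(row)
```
[4, 1, 4, 81]
[4, 1, 4, 81]
[4, 1, 4, 81]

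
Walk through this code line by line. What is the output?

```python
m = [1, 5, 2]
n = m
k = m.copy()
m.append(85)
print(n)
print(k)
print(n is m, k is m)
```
[1, 5, 2, 85]
[1, 5, 2]
True False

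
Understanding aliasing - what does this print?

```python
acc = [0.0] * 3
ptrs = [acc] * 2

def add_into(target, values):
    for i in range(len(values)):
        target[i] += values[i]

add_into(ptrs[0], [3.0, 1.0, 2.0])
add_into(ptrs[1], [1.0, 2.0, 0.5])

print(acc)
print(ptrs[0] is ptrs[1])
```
[4.0, 3.0, 2.5]
True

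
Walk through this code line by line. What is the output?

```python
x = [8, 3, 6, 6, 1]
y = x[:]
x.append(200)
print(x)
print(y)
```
[8, 3, 6, 6, 1, 200]
[8, 3, 6, 6, 1]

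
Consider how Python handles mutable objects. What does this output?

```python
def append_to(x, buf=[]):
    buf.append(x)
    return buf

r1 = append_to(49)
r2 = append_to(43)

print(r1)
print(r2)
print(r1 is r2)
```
[49, 43]
[49, 43]
True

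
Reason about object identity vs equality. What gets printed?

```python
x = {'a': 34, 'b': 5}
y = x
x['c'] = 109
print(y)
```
{'a': 34, 'b': 5, 'c': 109}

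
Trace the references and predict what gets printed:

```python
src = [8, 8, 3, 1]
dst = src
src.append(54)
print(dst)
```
[8, 8, 3, 1, 54]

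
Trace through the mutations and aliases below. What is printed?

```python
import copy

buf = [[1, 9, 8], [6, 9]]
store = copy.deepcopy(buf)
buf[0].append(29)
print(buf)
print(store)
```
[[1, 9, 8, 29], [6, 9]]
[[1, 9, 8], [6, 9]]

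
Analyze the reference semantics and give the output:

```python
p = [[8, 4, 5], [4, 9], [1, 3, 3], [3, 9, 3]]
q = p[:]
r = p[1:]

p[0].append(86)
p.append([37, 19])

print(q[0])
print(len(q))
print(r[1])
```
[8, 4, 5, 86]
4
[1, 3, 3]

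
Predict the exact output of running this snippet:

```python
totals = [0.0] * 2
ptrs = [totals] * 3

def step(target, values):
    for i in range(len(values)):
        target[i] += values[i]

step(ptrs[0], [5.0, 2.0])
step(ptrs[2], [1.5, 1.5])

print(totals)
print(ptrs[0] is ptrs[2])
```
[6.5, 3.5]
True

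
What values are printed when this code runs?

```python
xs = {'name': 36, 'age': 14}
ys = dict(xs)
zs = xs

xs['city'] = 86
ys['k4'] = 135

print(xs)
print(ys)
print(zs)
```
{'name': 36, 'age': 14, 'city': 86}
{'name': 36, 'age': 14, 'k4': 135}
{'name': 36, 'age': 14, 'city': 86}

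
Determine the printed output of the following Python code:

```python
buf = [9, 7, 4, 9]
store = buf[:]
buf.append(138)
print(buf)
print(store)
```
[9, 7, 4, 9, 138]
[9, 7, 4, 9]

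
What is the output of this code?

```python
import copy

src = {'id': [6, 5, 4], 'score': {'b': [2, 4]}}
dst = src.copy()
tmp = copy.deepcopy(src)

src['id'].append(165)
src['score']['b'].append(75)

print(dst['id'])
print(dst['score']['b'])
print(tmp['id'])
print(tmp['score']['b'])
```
[6, 5, 4, 165]
[2, 4, 75]
[6, 5, 4]
[2, 4]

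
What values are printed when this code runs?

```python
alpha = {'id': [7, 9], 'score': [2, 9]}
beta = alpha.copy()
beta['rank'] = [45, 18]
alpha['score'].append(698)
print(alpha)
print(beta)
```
{'id': [7, 9], 'score': [2, 9, 698]}
{'id': [7, 9], 'score': [2, 9, 698], 'rank': [45, 18]}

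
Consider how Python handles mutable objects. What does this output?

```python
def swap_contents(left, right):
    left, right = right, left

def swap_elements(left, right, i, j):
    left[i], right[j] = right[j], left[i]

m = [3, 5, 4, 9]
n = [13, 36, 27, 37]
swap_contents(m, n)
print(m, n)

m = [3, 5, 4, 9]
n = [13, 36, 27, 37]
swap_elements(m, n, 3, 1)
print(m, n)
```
[3, 5, 4, 9] [13, 36, 27, 37]
[3, 5, 4, 36] [13, 9, 27, 37]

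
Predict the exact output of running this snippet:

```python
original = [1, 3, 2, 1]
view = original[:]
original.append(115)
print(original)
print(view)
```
[1, 3, 2, 1, 115]
[1, 3, 2, 1]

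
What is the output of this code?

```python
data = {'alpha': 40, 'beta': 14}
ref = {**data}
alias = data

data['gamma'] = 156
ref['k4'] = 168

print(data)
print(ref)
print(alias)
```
{'alpha': 40, 'beta': 14, 'gamma': 156}
{'alpha': 40, 'beta': 14, 'k4': 168}
{'alpha': 40, 'beta': 14, 'gamma': 156}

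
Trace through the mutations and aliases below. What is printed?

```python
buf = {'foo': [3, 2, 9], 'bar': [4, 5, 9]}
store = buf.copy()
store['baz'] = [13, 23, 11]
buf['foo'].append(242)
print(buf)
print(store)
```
{'foo': [3, 2, 9, 242], 'bar': [4, 5, 9]}
{'foo': [3, 2, 9, 242], 'bar': [4, 5, 9], 'baz': [13, 23, 11]}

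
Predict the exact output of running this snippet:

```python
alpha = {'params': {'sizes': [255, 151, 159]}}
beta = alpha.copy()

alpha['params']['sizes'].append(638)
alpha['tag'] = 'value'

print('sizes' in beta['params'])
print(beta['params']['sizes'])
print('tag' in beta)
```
True
[255, 151, 159, 638]
False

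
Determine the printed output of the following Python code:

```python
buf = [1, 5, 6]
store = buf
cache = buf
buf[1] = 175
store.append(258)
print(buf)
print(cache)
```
[1, 175, 6, 258]
[1, 175, 6, 258]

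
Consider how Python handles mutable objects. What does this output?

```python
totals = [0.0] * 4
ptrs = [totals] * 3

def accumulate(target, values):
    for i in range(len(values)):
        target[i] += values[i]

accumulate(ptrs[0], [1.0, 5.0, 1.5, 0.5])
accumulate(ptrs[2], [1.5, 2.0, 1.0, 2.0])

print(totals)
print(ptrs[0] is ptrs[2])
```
[2.5, 7.0, 2.5, 2.5]
True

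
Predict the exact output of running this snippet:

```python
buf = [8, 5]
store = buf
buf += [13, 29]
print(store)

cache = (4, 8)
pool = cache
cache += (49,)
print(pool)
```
[8, 5, 13, 29]
(4, 8)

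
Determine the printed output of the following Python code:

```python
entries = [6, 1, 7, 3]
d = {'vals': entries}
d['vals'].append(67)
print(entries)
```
[6, 1, 7, 3, 67]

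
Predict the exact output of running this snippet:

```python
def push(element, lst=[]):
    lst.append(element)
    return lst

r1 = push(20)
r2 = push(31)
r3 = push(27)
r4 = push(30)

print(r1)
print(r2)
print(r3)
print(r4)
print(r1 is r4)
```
[20, 31, 27, 30]
[20, 31, 27, 30]
[20, 31, 27, 30]
[20, 31, 27, 30]
True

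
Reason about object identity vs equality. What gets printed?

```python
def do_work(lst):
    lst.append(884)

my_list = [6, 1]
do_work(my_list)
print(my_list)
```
[6, 1, 884]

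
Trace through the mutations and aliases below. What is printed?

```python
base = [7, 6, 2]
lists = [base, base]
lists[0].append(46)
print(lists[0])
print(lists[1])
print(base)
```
[7, 6, 2, 46]
[7, 6, 2, 46]
[7, 6, 2, 46]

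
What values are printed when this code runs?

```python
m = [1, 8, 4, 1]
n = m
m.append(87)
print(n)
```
[1, 8, 4, 1, 87]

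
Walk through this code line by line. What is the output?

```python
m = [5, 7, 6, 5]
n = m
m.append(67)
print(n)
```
[5, 7, 6, 5, 67]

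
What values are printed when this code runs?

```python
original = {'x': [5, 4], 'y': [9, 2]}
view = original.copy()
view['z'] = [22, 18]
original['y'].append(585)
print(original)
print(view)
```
{'x': [5, 4], 'y': [9, 2, 585]}
{'x': [5, 4], 'y': [9, 2, 585], 'z': [22, 18]}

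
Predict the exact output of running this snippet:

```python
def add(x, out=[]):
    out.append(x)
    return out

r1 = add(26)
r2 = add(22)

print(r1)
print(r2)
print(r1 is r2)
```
[26, 22]
[26, 22]
True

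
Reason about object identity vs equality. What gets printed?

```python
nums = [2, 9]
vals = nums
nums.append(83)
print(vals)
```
[2, 9, 83]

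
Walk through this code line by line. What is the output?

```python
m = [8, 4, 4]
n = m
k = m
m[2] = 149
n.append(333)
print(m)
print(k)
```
[8, 4, 149, 333]
[8, 4, 149, 333]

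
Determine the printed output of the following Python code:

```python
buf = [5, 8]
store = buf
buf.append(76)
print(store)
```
[5, 8, 76]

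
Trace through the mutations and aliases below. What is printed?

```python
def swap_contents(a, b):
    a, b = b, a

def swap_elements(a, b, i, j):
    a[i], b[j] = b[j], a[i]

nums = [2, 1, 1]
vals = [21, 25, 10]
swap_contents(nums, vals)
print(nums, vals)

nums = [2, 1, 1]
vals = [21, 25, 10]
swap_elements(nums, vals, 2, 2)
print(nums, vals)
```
[2, 1, 1] [21, 25, 10]
[2, 1, 10] [21, 25, 1]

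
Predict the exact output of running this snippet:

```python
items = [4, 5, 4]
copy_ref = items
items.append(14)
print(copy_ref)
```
[4, 5, 4, 14]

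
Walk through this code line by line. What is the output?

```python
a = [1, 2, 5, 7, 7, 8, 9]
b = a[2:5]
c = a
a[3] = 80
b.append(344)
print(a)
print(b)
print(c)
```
[1, 2, 5, 80, 7, 8, 9]
[5, 7, 7, 344]
[1, 2, 5, 80, 7, 8, 9]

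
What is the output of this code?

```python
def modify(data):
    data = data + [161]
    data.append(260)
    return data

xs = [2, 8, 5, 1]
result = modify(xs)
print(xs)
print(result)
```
[2, 8, 5, 1]
[2, 8, 5, 1, 161, 260]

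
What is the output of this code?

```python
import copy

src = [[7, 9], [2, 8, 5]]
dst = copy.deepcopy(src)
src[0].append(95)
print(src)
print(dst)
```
[[7, 9, 95], [2, 8, 5]]
[[7, 9], [2, 8, 5]]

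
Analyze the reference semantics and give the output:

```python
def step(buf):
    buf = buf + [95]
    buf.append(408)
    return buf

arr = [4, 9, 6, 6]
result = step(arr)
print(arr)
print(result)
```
[4, 9, 6, 6]
[4, 9, 6, 6, 95, 408]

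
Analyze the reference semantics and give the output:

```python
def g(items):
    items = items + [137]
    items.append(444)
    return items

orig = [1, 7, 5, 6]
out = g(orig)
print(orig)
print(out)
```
[1, 7, 5, 6]
[1, 7, 5, 6, 137, 444]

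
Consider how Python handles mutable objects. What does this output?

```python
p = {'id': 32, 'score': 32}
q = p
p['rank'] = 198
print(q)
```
{'id': 32, 'score': 32, 'rank': 198}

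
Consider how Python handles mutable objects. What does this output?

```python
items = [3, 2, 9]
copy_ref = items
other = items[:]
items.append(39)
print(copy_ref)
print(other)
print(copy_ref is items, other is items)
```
[3, 2, 9, 39]
[3, 2, 9]
True False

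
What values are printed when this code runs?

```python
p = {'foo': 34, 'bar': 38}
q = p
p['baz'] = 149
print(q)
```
{'foo': 34, 'bar': 38, 'baz': 149}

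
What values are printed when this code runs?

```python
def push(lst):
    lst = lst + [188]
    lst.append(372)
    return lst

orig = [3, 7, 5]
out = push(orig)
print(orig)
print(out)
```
[3, 7, 5]
[3, 7, 5, 188, 372]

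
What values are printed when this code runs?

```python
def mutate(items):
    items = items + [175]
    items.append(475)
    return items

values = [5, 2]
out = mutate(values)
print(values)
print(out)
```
[5, 2]
[5, 2, 175, 475]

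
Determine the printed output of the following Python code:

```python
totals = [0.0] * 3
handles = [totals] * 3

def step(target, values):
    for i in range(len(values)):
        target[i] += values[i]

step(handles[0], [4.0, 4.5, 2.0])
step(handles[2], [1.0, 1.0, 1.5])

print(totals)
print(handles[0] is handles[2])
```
[5.0, 5.5, 3.5]
True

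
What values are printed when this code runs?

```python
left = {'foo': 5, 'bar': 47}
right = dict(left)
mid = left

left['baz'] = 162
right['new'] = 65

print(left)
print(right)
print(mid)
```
{'foo': 5, 'bar': 47, 'baz': 162}
{'foo': 5, 'bar': 47, 'new': 65}
{'foo': 5, 'bar': 47, 'baz': 162}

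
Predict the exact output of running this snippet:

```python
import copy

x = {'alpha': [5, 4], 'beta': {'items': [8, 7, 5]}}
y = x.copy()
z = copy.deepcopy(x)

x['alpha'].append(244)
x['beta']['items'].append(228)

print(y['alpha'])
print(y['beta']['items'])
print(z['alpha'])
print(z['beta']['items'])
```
[5, 4, 244]
[8, 7, 5, 228]
[5, 4]
[8, 7, 5]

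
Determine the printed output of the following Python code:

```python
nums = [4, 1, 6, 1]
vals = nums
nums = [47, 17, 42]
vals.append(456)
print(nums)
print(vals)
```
[47, 17, 42]
[4, 1, 6, 1, 456]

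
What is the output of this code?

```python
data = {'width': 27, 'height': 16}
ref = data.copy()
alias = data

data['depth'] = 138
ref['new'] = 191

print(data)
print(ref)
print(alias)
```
{'width': 27, 'height': 16, 'depth': 138}
{'width': 27, 'height': 16, 'new': 191}
{'width': 27, 'height': 16, 'depth': 138}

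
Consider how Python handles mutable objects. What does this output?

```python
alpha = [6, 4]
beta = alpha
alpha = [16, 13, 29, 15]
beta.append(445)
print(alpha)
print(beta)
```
[16, 13, 29, 15]
[6, 4, 445]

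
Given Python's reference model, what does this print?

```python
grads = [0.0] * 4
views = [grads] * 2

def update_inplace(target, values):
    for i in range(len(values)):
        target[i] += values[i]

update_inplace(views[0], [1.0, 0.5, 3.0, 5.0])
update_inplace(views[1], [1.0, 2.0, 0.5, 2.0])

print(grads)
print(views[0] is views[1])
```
[2.0, 2.5, 3.5, 7.0]
True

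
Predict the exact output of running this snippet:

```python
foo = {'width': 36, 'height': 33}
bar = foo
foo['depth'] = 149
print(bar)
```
{'width': 36, 'height': 33, 'depth': 149}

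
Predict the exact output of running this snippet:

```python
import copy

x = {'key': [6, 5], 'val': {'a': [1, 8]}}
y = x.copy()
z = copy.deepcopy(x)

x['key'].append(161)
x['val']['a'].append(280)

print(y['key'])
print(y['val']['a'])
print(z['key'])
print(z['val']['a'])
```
[6, 5, 161]
[1, 8, 280]
[6, 5]
[1, 8]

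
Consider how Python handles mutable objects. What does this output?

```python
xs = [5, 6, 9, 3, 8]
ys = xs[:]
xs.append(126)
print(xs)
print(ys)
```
[5, 6, 9, 3, 8, 126]
[5, 6, 9, 3, 8]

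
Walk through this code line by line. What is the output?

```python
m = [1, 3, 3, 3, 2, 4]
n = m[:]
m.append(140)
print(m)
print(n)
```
[1, 3, 3, 3, 2, 4, 140]
[1, 3, 3, 3, 2, 4]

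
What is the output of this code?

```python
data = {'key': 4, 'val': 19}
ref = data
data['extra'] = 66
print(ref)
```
{'key': 4, 'val': 19, 'extra': 66}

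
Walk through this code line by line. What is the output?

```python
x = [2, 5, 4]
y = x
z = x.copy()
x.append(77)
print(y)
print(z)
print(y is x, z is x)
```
[2, 5, 4, 77]
[2, 5, 4]
True False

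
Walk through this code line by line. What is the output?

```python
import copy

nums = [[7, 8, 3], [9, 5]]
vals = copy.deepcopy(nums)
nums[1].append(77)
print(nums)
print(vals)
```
[[7, 8, 3], [9, 5, 77]]
[[7, 8, 3], [9, 5]]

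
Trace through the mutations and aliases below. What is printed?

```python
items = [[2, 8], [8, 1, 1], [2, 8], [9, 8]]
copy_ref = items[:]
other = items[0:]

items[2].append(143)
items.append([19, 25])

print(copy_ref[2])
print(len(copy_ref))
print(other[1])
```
[2, 8, 143]
4
[8, 1, 1]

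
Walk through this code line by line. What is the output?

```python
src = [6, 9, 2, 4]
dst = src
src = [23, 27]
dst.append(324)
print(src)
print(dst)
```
[23, 27]
[6, 9, 2, 4, 324]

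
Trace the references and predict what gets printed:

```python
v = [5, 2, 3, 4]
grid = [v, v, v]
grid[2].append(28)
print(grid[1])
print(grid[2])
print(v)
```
[5, 2, 3, 4, 28]
[5, 2, 3, 4, 28]
[5, 2, 3, 4, 28]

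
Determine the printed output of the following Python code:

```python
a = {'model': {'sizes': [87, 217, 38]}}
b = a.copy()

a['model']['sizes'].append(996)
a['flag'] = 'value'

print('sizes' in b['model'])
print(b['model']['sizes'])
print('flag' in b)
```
True
[87, 217, 38, 996]
False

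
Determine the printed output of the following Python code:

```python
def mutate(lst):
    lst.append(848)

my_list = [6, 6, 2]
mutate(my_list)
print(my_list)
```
[6, 6, 2, 848]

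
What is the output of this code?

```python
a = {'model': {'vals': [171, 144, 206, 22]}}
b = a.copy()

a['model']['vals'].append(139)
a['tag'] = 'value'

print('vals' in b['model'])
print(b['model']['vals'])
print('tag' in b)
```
True
[171, 144, 206, 22, 139]
False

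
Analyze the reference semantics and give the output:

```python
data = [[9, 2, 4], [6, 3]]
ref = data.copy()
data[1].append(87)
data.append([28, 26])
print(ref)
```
[[9, 2, 4], [6, 3, 87]]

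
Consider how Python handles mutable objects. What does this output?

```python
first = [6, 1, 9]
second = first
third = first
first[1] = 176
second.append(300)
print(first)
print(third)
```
[6, 176, 9, 300]
[6, 176, 9, 300]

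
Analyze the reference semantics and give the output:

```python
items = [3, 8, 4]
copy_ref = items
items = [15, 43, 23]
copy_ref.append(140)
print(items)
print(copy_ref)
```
[15, 43, 23]
[3, 8, 4, 140]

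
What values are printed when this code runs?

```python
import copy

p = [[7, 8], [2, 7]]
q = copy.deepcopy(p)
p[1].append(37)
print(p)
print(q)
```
[[7, 8], [2, 7, 37]]
[[7, 8], [2, 7]]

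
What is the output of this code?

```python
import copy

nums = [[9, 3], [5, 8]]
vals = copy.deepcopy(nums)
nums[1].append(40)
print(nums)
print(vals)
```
[[9, 3], [5, 8, 40]]
[[9, 3], [5, 8]]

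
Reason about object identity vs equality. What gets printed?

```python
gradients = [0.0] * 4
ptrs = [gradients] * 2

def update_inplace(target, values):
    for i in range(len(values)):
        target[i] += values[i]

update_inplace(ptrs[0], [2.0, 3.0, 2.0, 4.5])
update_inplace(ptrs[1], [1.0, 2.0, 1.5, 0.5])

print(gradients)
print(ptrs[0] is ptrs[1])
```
[3.0, 5.0, 3.5, 5.0]
True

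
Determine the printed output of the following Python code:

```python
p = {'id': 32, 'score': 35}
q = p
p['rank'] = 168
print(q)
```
{'id': 32, 'score': 35, 'rank': 168}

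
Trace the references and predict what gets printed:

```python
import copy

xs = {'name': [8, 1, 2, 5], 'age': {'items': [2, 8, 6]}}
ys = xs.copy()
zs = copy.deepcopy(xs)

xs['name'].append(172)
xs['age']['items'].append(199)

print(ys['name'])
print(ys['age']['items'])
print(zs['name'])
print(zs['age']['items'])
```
[8, 1, 2, 5, 172]
[2, 8, 6, 199]
[8, 1, 2, 5]
[2, 8, 6]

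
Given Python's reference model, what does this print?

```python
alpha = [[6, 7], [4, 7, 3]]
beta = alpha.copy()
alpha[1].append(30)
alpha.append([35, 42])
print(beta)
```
[[6, 7], [4, 7, 3, 30]]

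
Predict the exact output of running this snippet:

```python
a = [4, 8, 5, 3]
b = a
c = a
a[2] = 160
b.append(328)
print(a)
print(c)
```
[4, 8, 160, 3, 328]
[4, 8, 160, 3, 328]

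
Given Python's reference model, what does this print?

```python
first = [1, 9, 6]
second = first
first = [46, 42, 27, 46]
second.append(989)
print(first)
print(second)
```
[46, 42, 27, 46]
[1, 9, 6, 989]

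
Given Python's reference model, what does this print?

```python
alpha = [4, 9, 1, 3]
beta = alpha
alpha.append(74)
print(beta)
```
[4, 9, 1, 3, 74]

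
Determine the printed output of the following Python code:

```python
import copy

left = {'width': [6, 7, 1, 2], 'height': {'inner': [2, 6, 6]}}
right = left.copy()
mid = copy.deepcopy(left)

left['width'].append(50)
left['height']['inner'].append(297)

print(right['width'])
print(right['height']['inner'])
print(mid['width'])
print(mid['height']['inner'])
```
[6, 7, 1, 2, 50]
[2, 6, 6, 297]
[6, 7, 1, 2]
[2, 6, 6]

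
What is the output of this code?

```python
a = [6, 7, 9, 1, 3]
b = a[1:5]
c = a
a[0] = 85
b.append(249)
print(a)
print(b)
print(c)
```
[85, 7, 9, 1, 3]
[7, 9, 1, 3, 249]
[85, 7, 9, 1, 3]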